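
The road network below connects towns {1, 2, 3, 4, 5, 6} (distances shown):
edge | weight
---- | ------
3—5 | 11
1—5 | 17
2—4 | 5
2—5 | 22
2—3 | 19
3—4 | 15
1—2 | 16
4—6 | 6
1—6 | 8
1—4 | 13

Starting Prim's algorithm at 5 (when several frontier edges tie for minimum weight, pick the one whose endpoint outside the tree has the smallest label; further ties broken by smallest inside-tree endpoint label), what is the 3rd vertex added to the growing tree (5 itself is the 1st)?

Prim, starting at 5.
Step 1: cheapest edge leaving the tree is 3—5 (11); add 3.
Step 2: cheapest edge leaving the tree is 3—4 (15); add 4.
Step 3: cheapest edge leaving the tree is 2—4 (5); add 2.
Step 4: cheapest edge leaving the tree is 4—6 (6); add 6.
Step 5: cheapest edge leaving the tree is 1—6 (8); add 1.
Vertex order: 5, 3, 4, 2, 6, 1. The 3rd vertex is 4.

4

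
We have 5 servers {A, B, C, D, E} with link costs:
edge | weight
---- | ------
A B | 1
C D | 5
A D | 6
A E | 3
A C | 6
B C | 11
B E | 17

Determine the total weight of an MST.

Kruskal's algorithm — process edges by increasing weight (ties by edge label):
A B (1): add. Components now {A,B} {C} {D} {E}
A E (3): add. Components now {A,B,E} {C} {D}
C D (5): add. Components now {A,B,E} {C,D}
A C (6): add. Components now {A,B,C,D,E}
MST edges: A B, A E, C D, A C; total weight 1+3+5+6 = 15.

15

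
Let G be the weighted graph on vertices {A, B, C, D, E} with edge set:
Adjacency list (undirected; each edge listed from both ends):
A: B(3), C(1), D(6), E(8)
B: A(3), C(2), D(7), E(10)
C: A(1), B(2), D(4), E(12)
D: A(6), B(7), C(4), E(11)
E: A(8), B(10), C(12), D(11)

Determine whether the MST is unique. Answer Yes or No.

Kruskal's algorithm — process edges by increasing weight (ties by edge label):
A–C (1): add. Components now {A,C} {B} {D} {E}
B–C (2): add. Components now {A,B,C} {D} {E}
A–B (3): skip — A and B already connected.
C–D (4): add. Components now {A,B,C,D} {E}
A–D (6): skip — A and D already connected.
B–D (7): skip — B and D already connected.
A–E (8): add. Components now {A,B,C,D,E}
Every non-tree edge has weight strictly greater than the heaviest edge on the tree path between its endpoints, so the MST is unique.

Yes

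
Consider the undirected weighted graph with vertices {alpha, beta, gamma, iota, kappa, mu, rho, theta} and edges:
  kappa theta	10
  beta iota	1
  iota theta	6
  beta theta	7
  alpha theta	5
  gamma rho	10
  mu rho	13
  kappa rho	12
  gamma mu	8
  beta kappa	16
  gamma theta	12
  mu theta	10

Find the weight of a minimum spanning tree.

50

Sort edges by weight, then run Kruskal:
beta iota (1): add — endpoints in different components.
alpha theta (5): add — endpoints in different components.
iota theta (6): add — endpoints in different components.
beta theta (7): skip — theta and beta already connected.
gamma mu (8): add — endpoints in different components.
gamma rho (10): add — endpoints in different components.
kappa theta (10): add — endpoints in different components.
mu theta (10): add — endpoints in different components.
MST edges: beta iota, alpha theta, iota theta, gamma mu, gamma rho, kappa theta, mu theta; total weight 1+5+6+8+10+10+10 = 50.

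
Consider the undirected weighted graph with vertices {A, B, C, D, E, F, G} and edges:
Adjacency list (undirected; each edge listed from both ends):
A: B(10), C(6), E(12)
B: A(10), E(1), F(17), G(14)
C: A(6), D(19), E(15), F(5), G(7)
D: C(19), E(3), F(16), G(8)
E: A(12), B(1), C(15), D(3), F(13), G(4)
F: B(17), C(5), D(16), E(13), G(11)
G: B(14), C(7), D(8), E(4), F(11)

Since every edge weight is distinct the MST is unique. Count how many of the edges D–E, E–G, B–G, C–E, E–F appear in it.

Sort edges by weight, then run Kruskal:
B–E (1): add — endpoints in different components.
D–E (3): add — endpoints in different components.
E–G (4): add — endpoints in different components.
C–F (5): add — endpoints in different components.
A–C (6): add — endpoints in different components.
C–G (7): add — endpoints in different components.
MST edge set: {B–E, D–E, E–G, C–F, A–C, C–G}.
Of the listed edges, {D–E, E–G} are in the MST → 2.

2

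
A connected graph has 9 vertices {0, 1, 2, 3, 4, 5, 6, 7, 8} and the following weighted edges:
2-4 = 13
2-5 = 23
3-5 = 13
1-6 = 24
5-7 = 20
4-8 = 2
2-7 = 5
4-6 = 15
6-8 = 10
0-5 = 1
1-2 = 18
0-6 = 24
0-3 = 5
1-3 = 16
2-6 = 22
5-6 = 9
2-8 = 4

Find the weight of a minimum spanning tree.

Grow the tree from 0 using Prim:
Step 1: cheapest edge leaving the tree is 0-5 (1); add 5.
Step 2: cheapest edge leaving the tree is 0-3 (5); add 3.
Step 3: cheapest edge leaving the tree is 5-6 (9); add 6.
Step 4: cheapest edge leaving the tree is 6-8 (10); add 8.
Step 5: cheapest edge leaving the tree is 4-8 (2); add 4.
Step 6: cheapest edge leaving the tree is 2-8 (4); add 2.
Step 7: cheapest edge leaving the tree is 2-7 (5); add 7.
Step 8: cheapest edge leaving the tree is 1-3 (16); add 1.
MST edges: 0-5, 0-3, 5-6, 6-8, 4-8, 2-8, 2-7, 1-3; total weight 1+5+9+10+2+4+5+16 = 52.

52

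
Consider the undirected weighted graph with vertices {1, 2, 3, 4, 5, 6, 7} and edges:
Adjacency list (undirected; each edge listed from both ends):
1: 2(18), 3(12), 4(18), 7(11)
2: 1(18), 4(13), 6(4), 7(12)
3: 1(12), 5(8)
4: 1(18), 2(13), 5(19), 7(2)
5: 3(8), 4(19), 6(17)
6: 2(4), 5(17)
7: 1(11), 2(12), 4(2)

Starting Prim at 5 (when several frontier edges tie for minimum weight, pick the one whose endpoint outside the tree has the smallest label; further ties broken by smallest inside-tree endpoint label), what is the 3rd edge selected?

1-7

Prim, starting at 5.
Step 1: frontier [3-5 8, 5-6 17, 4-5 19] → take 3-5 (8); add 3.
Step 2: frontier [1-3 12, 5-6 17, 4-5 19] → take 1-3 (12); add 1.
Step 3: frontier [1-7 11, 1-2 18, 1-4 18, 5-6 17, 4-5 19] → take 1-7 (11); add 7.
Step 4: frontier [1-2 18, 1-4 18, 5-6 17, 4-5 19, 4-7 2, 2-7 12] → take 4-7 (2); add 4.
Step 5: frontier [1-2 18, 2-4 13, 5-6 17, 2-7 12] → take 2-7 (12); add 2.
Step 6: frontier [2-6 4, 5-6 17] → take 2-6 (4); add 6.
The 3rd edge added is 1-7.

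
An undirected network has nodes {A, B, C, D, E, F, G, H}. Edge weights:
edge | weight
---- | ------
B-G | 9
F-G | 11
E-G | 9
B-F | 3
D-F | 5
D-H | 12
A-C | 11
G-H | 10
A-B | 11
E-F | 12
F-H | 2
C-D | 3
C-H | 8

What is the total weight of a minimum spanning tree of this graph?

42

Prim's algorithm from F:
Step 1: frontier [F-H 2, B-F 3, D-F 5, F-G 11, E-F 12] → take F-H (2); add H.
Step 2: frontier [B-F 3, D-F 5, F-G 11, E-F 12, C-H 8, G-H 10, D-H 12] → take B-F (3); add B.
Step 3: frontier [B-G 9, A-B 11, D-F 5, F-G 11, E-F 12, C-H 8, G-H 10, D-H 12] → take D-F (5); add D.
Step 4: frontier [B-G 9, A-B 11, C-D 3, F-G 11, E-F 12, C-H 8, G-H 10] → take C-D (3); add C.
Step 5: frontier [B-G 9, A-B 11, A-C 11, F-G 11, E-F 12, G-H 10] → take B-G (9); add G.
Step 6: frontier [A-B 11, A-C 11, E-F 12, E-G 9] → take E-G (9); add E.
Step 7: frontier [A-B 11, A-C 11] → take A-B (11); add A.
MST edges: F-H, B-F, D-F, C-D, B-G, E-G, A-B; total weight 2+3+5+3+9+9+11 = 42.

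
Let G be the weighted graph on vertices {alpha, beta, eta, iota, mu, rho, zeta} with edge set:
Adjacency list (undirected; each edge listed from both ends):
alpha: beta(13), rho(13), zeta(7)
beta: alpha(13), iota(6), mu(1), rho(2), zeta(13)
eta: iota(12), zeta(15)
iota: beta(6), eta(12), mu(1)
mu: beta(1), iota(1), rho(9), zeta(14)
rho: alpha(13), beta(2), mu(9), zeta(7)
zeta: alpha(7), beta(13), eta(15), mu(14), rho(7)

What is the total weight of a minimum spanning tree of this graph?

Kruskal: consider edges lightest-first.
beta-mu (1): add. Components now {beta,mu} {zeta} {rho} {alpha} {eta} {iota}
iota-mu (1): add. Components now {beta,iota,mu} {zeta} {rho} {alpha} {eta}
beta-rho (2): add. Components now {beta,iota,mu,rho} {zeta} {alpha} {eta}
beta-iota (6): skip — beta and iota already connected.
alpha-zeta (7): add. Components now {beta,iota,mu,rho} {alpha,zeta} {eta}
rho-zeta (7): add. Components now {alpha,beta,iota,mu,rho,zeta} {eta}
mu-rho (9): skip — rho and mu already connected.
eta-iota (12): add. Components now {alpha,beta,eta,iota,mu,rho,zeta}
MST edges: beta-mu, iota-mu, beta-rho, alpha-zeta, rho-zeta, eta-iota; total weight 1+1+2+7+7+12 = 30.

30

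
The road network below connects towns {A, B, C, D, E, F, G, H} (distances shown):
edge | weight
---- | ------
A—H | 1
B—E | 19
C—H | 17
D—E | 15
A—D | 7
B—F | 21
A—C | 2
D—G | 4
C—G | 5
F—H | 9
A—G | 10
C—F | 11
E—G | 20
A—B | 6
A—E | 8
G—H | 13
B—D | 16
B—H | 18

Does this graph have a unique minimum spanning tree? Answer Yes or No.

Sort edges by weight, then run Kruskal:
A—H (1): add — endpoints in different components.
A—C (2): add — endpoints in different components.
D—G (4): add — endpoints in different components.
C—G (5): add — endpoints in different components.
A—B (6): add — endpoints in different components.
A—D (7): skip — A and D already connected.
A—E (8): add — endpoints in different components.
F—H (9): add — endpoints in different components.
Every non-tree edge has weight strictly greater than the heaviest edge on the tree path between its endpoints, so the MST is unique.

Yes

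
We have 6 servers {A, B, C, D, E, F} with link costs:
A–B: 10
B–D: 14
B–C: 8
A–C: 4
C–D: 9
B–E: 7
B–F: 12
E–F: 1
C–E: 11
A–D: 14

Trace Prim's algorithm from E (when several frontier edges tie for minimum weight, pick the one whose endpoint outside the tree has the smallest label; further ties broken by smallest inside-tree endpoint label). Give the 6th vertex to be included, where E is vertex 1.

D

Prim, starting at E.
Step 1: frontier [E–F 1, B–E 7, C–E 11] → take E–F (1); add F.
Step 2: frontier [B–E 7, C–E 11, B–F 12] → take B–E (7); add B.
Step 3: frontier [B–C 8, A–B 10, B–D 14, C–E 11] → take B–C (8); add C.
Step 4: frontier [A–B 10, B–D 14, A–C 4, C–D 9] → take A–C (4); add A.
Step 5: frontier [A–D 14, B–D 14, C–D 9] → take C–D (9); add D.
Vertex order: E, F, B, C, A, D. The 6th vertex is D.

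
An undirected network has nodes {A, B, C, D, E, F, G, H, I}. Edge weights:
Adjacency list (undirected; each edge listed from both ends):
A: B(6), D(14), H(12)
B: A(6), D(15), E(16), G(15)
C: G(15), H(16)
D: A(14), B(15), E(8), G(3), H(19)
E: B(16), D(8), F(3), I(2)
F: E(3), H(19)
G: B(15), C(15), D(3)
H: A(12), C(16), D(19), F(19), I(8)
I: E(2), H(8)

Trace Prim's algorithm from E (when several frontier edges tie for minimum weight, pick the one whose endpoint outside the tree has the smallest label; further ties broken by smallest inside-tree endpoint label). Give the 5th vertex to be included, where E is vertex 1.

G

Grow the tree from E using Prim:
Step 1: cheapest edge leaving the tree is E–I (2); add I.
Step 2: cheapest edge leaving the tree is E–F (3); add F.
Step 3: cheapest edge leaving the tree is D–E (8); add D.
Step 4: cheapest edge leaving the tree is D–G (3); add G.
Step 5: cheapest edge leaving the tree is H–I (8); add H.
Step 6: cheapest edge leaving the tree is A–H (12); add A.
Step 7: cheapest edge leaving the tree is A–B (6); add B.
Step 8: cheapest edge leaving the tree is C–G (15); add C.
Vertex order: E, I, F, D, G, H, A, B, C. The 5th vertex is G.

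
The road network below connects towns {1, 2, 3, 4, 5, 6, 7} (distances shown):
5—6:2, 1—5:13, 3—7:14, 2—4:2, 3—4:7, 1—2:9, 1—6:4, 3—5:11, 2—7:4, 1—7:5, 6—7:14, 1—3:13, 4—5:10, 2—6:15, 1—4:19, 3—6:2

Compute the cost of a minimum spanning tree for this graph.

Kruskal's algorithm — process edges by increasing weight (ties by edge label):
2—4 (2): add. Components now {1} {2,4} {3} {5} {6} {7}
3—6 (2): add. Components now {1} {2,4} {3,6} {5} {7}
5—6 (2): add. Components now {1} {2,4} {3,5,6} {7}
1—6 (4): add. Components now {1,3,5,6} {2,4} {7}
2—7 (4): add. Components now {1,3,5,6} {2,4,7}
1—7 (5): add. Components now {1,2,3,4,5,6,7}
MST edges: 2—4, 3—6, 5—6, 1—6, 2—7, 1—7; total weight 2+2+2+4+4+5 = 19.

19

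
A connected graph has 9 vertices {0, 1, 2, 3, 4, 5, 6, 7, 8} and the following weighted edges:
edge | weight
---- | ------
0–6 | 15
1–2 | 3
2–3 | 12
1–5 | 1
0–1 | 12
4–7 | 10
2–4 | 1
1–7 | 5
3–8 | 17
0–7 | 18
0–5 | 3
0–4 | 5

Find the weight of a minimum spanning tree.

Kruskal: consider edges lightest-first.
1–5 (1): add — endpoints in different components.
2–4 (1): add — endpoints in different components.
0–5 (3): add — endpoints in different components.
1–2 (3): add — endpoints in different components.
0–4 (5): skip — 0 and 4 already connected.
1–7 (5): add — endpoints in different components.
4–7 (10): skip — 4 and 7 already connected.
0–1 (12): skip — 0 and 1 already connected.
2–3 (12): add — endpoints in different components.
0–6 (15): add — endpoints in different components.
3–8 (17): add — endpoints in different components.
MST edges: 1–5, 2–4, 0–5, 1–2, 1–7, 2–3, 0–6, 3–8; total weight 1+1+3+3+5+12+15+17 = 57.

57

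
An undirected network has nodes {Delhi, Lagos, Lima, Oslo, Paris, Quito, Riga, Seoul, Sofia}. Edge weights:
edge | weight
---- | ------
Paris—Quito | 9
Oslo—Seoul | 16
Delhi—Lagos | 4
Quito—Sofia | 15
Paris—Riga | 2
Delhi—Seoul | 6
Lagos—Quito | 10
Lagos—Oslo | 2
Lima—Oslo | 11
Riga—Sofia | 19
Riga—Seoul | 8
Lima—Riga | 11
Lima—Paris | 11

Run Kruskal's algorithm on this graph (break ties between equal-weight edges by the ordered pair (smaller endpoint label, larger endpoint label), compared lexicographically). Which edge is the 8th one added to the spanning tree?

Quito-Sofia

Kruskal's algorithm — process edges by increasing weight (ties by edge label):
Lagos—Oslo (2): add — endpoints in different components.
Paris—Riga (2): add — endpoints in different components.
Delhi—Lagos (4): add — endpoints in different components.
Delhi—Seoul (6): add — endpoints in different components.
Riga—Seoul (8): add — endpoints in different components.
Paris—Quito (9): add — endpoints in different components.
Lagos—Quito (10): skip — Lagos and Quito already connected.
Lima—Oslo (11): add — endpoints in different components.
Lima—Paris (11): skip — Lima and Paris already connected.
Lima—Riga (11): skip — Lima and Riga already connected.
Quito—Sofia (15): add — endpoints in different components.
The 8th edge added is Quito—Sofia.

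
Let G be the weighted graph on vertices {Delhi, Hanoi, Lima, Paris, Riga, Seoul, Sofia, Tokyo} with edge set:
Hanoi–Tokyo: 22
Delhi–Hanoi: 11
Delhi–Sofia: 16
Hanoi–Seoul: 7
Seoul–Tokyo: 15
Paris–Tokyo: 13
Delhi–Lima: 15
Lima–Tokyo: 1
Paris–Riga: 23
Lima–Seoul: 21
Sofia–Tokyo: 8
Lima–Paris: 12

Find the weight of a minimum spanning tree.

77

Kruskal: consider edges lightest-first.
Lima–Tokyo (1): add — endpoints in different components.
Hanoi–Seoul (7): add — endpoints in different components.
Sofia–Tokyo (8): add — endpoints in different components.
Delhi–Hanoi (11): add — endpoints in different components.
Lima–Paris (12): add — endpoints in different components.
Paris–Tokyo (13): skip — Tokyo and Paris already connected.
Delhi–Lima (15): add — endpoints in different components.
Seoul–Tokyo (15): skip — Seoul and Tokyo already connected.
Delhi–Sofia (16): skip — Sofia and Delhi already connected.
Lima–Seoul (21): skip — Lima and Seoul already connected.
Hanoi–Tokyo (22): skip — Hanoi and Tokyo already connected.
Paris–Riga (23): add — endpoints in different components.
MST edges: Lima–Tokyo, Hanoi–Seoul, Sofia–Tokyo, Delhi–Hanoi, Lima–Paris, Delhi–Lima, Paris–Riga; total weight 1+7+8+11+12+15+23 = 77.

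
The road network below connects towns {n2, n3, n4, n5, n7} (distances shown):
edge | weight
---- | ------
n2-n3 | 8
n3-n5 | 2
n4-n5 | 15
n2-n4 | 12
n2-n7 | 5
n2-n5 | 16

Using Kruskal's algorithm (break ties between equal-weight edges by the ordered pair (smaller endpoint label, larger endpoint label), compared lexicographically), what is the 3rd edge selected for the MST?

Sort edges by weight, then run Kruskal:
n3-n5 (2): add. Components now {n3,n5} {n4} {n7} {n2}
n2-n7 (5): add. Components now {n3,n5} {n4} {n2,n7}
n2-n3 (8): add. Components now {n2,n3,n5,n7} {n4}
n2-n4 (12): add. Components now {n2,n3,n4,n5,n7}
The 3rd edge added is n2-n3.

n2-n3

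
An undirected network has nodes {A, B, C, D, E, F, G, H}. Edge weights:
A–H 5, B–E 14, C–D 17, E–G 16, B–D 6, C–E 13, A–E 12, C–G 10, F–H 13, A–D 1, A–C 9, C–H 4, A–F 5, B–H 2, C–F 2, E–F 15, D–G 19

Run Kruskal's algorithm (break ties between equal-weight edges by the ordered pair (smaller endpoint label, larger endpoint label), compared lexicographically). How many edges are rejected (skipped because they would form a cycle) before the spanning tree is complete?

Sort edges by weight, then run Kruskal:
A–D (1): add — endpoints in different components.
B–H (2): add — endpoints in different components.
C–F (2): add — endpoints in different components.
C–H (4): add — endpoints in different components.
A–F (5): add — endpoints in different components.
A–H (5): skip — A and H already connected.
B–D (6): skip — B and D already connected.
A–C (9): skip — A and C already connected.
C–G (10): add — endpoints in different components.
A–E (12): add — endpoints in different components.
Edges rejected before the tree was complete: 3.

3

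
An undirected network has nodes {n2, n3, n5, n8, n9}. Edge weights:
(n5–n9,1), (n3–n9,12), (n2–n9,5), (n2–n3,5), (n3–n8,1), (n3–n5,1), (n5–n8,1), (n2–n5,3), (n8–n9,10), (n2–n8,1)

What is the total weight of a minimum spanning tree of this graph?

Kruskal: consider edges lightest-first.
n2–n8 (1): add — endpoints in different components.
n3–n5 (1): add — endpoints in different components.
n3–n8 (1): add — endpoints in different components.
n5–n8 (1): skip — n5 and n8 already connected.
n5–n9 (1): add — endpoints in different components.
MST edges: n2–n8, n3–n5, n3–n8, n5–n9; total weight 1+1+1+1 = 4.

4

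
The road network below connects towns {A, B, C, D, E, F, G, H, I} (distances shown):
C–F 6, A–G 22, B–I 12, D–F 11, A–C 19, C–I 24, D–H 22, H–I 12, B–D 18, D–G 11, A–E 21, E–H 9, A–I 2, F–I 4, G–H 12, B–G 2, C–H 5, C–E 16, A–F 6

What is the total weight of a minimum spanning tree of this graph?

Kruskal's algorithm — process edges by increasing weight (ties by edge label):
A–I (2): add — endpoints in different components.
B–G (2): add — endpoints in different components.
F–I (4): add — endpoints in different components.
C–H (5): add — endpoints in different components.
A–F (6): skip — A and F already connected.
C–F (6): add — endpoints in different components.
E–H (9): add — endpoints in different components.
D–F (11): add — endpoints in different components.
D–G (11): add — endpoints in different components.
MST edges: A–I, B–G, F–I, C–H, C–F, E–H, D–F, D–G; total weight 2+2+4+5+6+9+11+11 = 50.

50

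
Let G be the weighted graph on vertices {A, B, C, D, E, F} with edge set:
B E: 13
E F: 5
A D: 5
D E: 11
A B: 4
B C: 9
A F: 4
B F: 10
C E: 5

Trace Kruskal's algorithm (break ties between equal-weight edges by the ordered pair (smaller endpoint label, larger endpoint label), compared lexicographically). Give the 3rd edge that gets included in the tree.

Kruskal's algorithm — process edges by increasing weight (ties by edge label):
A B (4): add. Components now {A,B} {C} {D} {E} {F}
A F (4): add. Components now {A,B,F} {C} {D} {E}
A D (5): add. Components now {A,B,D,F} {C} {E}
C E (5): add. Components now {A,B,D,F} {C,E}
E F (5): add. Components now {A,B,C,D,E,F}
The 3rd edge added is A D.

A-D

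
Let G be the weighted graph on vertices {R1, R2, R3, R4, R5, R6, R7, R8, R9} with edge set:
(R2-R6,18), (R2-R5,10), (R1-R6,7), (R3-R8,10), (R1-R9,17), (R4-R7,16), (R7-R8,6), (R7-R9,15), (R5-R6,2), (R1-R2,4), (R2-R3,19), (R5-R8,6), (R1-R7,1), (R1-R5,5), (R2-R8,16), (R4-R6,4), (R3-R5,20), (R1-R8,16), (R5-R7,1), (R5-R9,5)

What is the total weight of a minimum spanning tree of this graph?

Kruskal: consider edges lightest-first.
R1-R7 (1): add — endpoints in different components.
R5-R7 (1): add — endpoints in different components.
R5-R6 (2): add — endpoints in different components.
R1-R2 (4): add — endpoints in different components.
R4-R6 (4): add — endpoints in different components.
R1-R5 (5): skip — R5 and R1 already connected.
R5-R9 (5): add — endpoints in different components.
R5-R8 (6): add — endpoints in different components.
R7-R8 (6): skip — R8 and R7 already connected.
R1-R6 (7): skip — R6 and R1 already connected.
R2-R5 (10): skip — R2 and R5 already connected.
R3-R8 (10): add — endpoints in different components.
MST edges: R1-R7, R5-R7, R5-R6, R1-R2, R4-R6, R5-R9, R5-R8, R3-R8; total weight 1+1+2+4+4+5+6+10 = 33.

33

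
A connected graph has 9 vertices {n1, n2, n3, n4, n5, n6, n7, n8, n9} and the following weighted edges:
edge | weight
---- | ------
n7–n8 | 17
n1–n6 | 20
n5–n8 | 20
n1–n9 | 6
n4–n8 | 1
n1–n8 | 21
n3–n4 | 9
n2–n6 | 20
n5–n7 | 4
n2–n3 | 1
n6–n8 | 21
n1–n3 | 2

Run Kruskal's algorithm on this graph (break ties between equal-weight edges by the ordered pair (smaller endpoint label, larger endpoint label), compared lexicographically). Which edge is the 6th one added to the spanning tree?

n3-n4

Sort edges by weight, then run Kruskal:
n2–n3 (1): add — endpoints in different components.
n4–n8 (1): add — endpoints in different components.
n1–n3 (2): add — endpoints in different components.
n5–n7 (4): add — endpoints in different components.
n1–n9 (6): add — endpoints in different components.
n3–n4 (9): add — endpoints in different components.
n7–n8 (17): add — endpoints in different components.
n1–n6 (20): add — endpoints in different components.
The 6th edge added is n3–n4.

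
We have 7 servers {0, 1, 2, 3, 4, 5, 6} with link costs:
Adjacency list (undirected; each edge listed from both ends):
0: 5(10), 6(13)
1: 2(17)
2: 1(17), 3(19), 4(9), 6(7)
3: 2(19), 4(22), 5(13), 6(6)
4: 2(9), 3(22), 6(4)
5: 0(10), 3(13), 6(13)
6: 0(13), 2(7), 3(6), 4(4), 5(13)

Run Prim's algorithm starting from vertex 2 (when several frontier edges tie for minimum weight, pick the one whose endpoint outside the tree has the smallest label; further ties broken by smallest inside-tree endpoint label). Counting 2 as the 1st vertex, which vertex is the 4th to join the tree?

3

Prim's algorithm from 2:
Step 1: frontier [2–6 7, 2–4 9, 1–2 17, 2–3 19] → take 2–6 (7); add 6.
Step 2: frontier [2–4 9, 1–2 17, 2–3 19, 4–6 4, 3–6 6, 0–6 13, 5–6 13] → take 4–6 (4); add 4.
Step 3: frontier [1–2 17, 2–3 19, 3–4 22, 3–6 6, 0–6 13, 5–6 13] → take 3–6 (6); add 3.
Step 4: frontier [1–2 17, 3–5 13, 0–6 13, 5–6 13] → take 0–6 (13); add 0.
Step 5: frontier [0–5 10, 1–2 17, 3–5 13, 5–6 13] → take 0–5 (10); add 5.
Step 6: frontier [1–2 17] → take 1–2 (17); add 1.
Vertex order: 2, 6, 4, 3, 0, 5, 1. The 4th vertex is 3.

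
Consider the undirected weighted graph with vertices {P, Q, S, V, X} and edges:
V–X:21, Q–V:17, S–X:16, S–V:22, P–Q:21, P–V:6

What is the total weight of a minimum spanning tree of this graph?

Grow the tree from X using Prim:
Step 1: frontier [S–X 16, V–X 21] → take S–X (16); add S.
Step 2: frontier [S–V 22, V–X 21] → take V–X (21); add V.
Step 3: frontier [P–V 6, Q–V 17] → take P–V (6); add P.
Step 4: frontier [P–Q 21, Q–V 17] → take Q–V (17); add Q.
MST edges: S–X, V–X, P–V, Q–V; total weight 16+21+6+17 = 60.

60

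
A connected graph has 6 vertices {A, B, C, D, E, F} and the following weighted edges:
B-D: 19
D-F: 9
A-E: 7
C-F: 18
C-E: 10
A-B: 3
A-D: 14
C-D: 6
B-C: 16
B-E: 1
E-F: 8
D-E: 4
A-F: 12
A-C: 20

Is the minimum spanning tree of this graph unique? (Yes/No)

Kruskal's algorithm — process edges by increasing weight (ties by edge label):
B-E (1): add. Components now {A} {B,E} {C} {D} {F}
A-B (3): add. Components now {A,B,E} {C} {D} {F}
D-E (4): add. Components now {A,B,D,E} {C} {F}
C-D (6): add. Components now {A,B,C,D,E} {F}
A-E (7): skip — A and E already connected.
E-F (8): add. Components now {A,B,C,D,E,F}
Every non-tree edge has weight strictly greater than the heaviest edge on the tree path between its endpoints, so the MST is unique.

Yes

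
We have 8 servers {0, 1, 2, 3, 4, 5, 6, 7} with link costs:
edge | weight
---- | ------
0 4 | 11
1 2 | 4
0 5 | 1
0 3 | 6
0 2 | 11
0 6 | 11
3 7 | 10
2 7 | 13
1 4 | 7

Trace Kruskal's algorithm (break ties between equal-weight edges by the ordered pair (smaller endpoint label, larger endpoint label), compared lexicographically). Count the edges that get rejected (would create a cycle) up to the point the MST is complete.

1

Kruskal: consider edges lightest-first.
0 5 (1): add — endpoints in different components.
1 2 (4): add — endpoints in different components.
0 3 (6): add — endpoints in different components.
1 4 (7): add — endpoints in different components.
3 7 (10): add — endpoints in different components.
0 2 (11): add — endpoints in different components.
0 4 (11): skip — 0 and 4 already connected.
0 6 (11): add — endpoints in different components.
Edges rejected before the tree was complete: 1.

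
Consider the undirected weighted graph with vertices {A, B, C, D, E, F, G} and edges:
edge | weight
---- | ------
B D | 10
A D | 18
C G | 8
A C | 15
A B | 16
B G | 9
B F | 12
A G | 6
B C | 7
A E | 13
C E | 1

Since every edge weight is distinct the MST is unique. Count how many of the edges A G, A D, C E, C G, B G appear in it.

3

Kruskal's algorithm — process edges by increasing weight (ties by edge label):
C E (1): add. Components now {A} {B} {C,E} {D} {F} {G}
A G (6): add. Components now {A,G} {B} {C,E} {D} {F}
B C (7): add. Components now {A,G} {B,C,E} {D} {F}
C G (8): add. Components now {A,B,C,E,G} {D} {F}
B G (9): skip — B and G already connected.
B D (10): add. Components now {A,B,C,D,E,G} {F}
B F (12): add. Components now {A,B,C,D,E,F,G}
MST edge set: {C E, A G, B C, C G, B D, B F}.
Of the listed edges, {A G, C E, C G} are in the MST → 3.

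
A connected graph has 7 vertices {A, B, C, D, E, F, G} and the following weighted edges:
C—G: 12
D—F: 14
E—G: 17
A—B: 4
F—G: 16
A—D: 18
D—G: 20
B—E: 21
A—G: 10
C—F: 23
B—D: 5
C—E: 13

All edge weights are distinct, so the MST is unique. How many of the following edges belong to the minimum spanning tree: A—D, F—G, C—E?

1

Kruskal: consider edges lightest-first.
A—B (4): add. Components now {A,B} {C} {D} {E} {F} {G}
B—D (5): add. Components now {A,B,D} {C} {E} {F} {G}
A—G (10): add. Components now {A,B,D,G} {C} {E} {F}
C—G (12): add. Components now {A,B,C,D,G} {E} {F}
C—E (13): add. Components now {A,B,C,D,E,G} {F}
D—F (14): add. Components now {A,B,C,D,E,F,G}
MST edge set: {A—B, B—D, A—G, C—G, C—E, D—F}.
Of the listed edges, {C—E} are in the MST → 1.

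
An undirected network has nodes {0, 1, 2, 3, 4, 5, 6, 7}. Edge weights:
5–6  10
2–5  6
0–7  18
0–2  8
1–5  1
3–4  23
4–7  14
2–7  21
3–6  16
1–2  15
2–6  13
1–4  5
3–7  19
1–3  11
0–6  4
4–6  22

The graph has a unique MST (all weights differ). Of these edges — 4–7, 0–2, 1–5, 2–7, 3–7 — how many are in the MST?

Kruskal's algorithm — process edges by increasing weight (ties by edge label):
1–5 (1): add — endpoints in different components.
0–6 (4): add — endpoints in different components.
1–4 (5): add — endpoints in different components.
2–5 (6): add — endpoints in different components.
0–2 (8): add — endpoints in different components.
5–6 (10): skip — 5 and 6 already connected.
1–3 (11): add — endpoints in different components.
2–6 (13): skip — 2 and 6 already connected.
4–7 (14): add — endpoints in different components.
MST edge set: {1–5, 0–6, 1–4, 2–5, 0–2, 1–3, 4–7}.
Of the listed edges, {4–7, 0–2, 1–5} are in the MST → 3.

3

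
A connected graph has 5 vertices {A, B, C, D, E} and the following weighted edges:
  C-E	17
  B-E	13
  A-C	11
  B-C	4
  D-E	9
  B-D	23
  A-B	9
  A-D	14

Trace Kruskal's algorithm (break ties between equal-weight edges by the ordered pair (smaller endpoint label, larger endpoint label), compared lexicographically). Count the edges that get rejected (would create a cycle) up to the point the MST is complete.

Sort edges by weight, then run Kruskal:
B-C (4): add. Components now {A} {B,C} {D} {E}
A-B (9): add. Components now {A,B,C} {D} {E}
D-E (9): add. Components now {A,B,C} {D,E}
A-C (11): skip — A and C already connected.
B-E (13): add. Components now {A,B,C,D,E}
Edges rejected before the tree was complete: 1.

1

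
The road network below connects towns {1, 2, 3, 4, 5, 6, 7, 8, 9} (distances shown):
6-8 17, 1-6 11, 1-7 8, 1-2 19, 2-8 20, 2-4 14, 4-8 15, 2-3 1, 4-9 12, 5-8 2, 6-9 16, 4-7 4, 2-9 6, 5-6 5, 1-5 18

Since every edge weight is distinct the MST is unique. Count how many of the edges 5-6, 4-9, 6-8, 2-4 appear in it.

2

Sort edges by weight, then run Kruskal:
2-3 (1): add — endpoints in different components.
5-8 (2): add — endpoints in different components.
4-7 (4): add — endpoints in different components.
5-6 (5): add — endpoints in different components.
2-9 (6): add — endpoints in different components.
1-7 (8): add — endpoints in different components.
1-6 (11): add — endpoints in different components.
4-9 (12): add — endpoints in different components.
MST edge set: {2-3, 5-8, 4-7, 5-6, 2-9, 1-7, 1-6, 4-9}.
Of the listed edges, {5-6, 4-9} are in the MST → 2.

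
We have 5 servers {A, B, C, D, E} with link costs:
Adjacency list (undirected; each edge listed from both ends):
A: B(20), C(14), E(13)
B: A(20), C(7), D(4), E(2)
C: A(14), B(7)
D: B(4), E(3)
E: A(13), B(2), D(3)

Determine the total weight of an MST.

Kruskal's algorithm — process edges by increasing weight (ties by edge label):
B—E (2): add — endpoints in different components.
D—E (3): add — endpoints in different components.
B—D (4): skip — B and D already connected.
B—C (7): add — endpoints in different components.
A—E (13): add — endpoints in different components.
MST edges: B—E, D—E, B—C, A—E; total weight 2+3+7+13 = 25.

25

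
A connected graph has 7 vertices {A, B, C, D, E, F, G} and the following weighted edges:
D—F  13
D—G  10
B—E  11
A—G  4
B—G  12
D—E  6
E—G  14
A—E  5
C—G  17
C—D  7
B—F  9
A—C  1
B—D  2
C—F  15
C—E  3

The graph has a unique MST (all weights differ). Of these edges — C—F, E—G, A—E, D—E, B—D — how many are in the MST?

2

Kruskal: consider edges lightest-first.
A—C (1): add. Components now {A,C} {B} {D} {E} {F} {G}
B—D (2): add. Components now {A,C} {B,D} {E} {F} {G}
C—E (3): add. Components now {A,C,E} {B,D} {F} {G}
A—G (4): add. Components now {A,C,E,G} {B,D} {F}
A—E (5): skip — A and E already connected.
D—E (6): add. Components now {A,B,C,D,E,G} {F}
C—D (7): skip — C and D already connected.
B—F (9): add. Components now {A,B,C,D,E,F,G}
MST edge set: {A—C, B—D, C—E, A—G, D—E, B—F}.
Of the listed edges, {D—E, B—D} are in the MST → 2.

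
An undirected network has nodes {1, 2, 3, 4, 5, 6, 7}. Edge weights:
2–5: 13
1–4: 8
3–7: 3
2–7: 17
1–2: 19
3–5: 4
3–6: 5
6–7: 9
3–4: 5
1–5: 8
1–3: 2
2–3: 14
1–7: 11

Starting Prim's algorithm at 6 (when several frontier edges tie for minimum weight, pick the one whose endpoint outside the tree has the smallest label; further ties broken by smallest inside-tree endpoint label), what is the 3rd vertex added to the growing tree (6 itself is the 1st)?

Prim's algorithm from 6:
Step 1: frontier [3–6 5, 6–7 9] → take 3–6 (5); add 3.
Step 2: frontier [1–3 2, 3–7 3, 3–5 4, 3–4 5, 2–3 14, 6–7 9] → take 1–3 (2); add 1.
Step 3: frontier [1–4 8, 1–5 8, 1–7 11, 1–2 19, 3–7 3, 3–5 4, 3–4 5, 2–3 14, 6–7 9] → take 3–7 (3); add 7.
Step 4: frontier [1–4 8, 1–5 8, 1–2 19, 3–5 4, 3–4 5, 2–3 14, 2–7 17] → take 3–5 (4); add 5.
Step 5: frontier [1–4 8, 1–2 19, 3–4 5, 2–3 14, 2–5 13, 2–7 17] → take 3–4 (5); add 4.
Step 6: frontier [1–2 19, 2–3 14, 2–5 13, 2–7 17] → take 2–5 (13); add 2.
Vertex order: 6, 3, 1, 7, 5, 4, 2. The 3rd vertex is 1.

1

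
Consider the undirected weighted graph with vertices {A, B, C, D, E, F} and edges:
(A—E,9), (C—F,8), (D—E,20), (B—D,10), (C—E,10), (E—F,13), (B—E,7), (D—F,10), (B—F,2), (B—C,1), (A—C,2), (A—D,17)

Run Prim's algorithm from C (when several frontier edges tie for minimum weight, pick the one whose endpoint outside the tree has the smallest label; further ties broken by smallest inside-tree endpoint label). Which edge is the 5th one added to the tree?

B-D

Prim, starting at C.
Step 1: cheapest edge leaving the tree is B—C (1); add B.
Step 2: cheapest edge leaving the tree is A—C (2); add A.
Step 3: cheapest edge leaving the tree is B—F (2); add F.
Step 4: cheapest edge leaving the tree is B—E (7); add E.
Step 5: cheapest edge leaving the tree is B—D (10); add D.
The 5th edge added is B—D.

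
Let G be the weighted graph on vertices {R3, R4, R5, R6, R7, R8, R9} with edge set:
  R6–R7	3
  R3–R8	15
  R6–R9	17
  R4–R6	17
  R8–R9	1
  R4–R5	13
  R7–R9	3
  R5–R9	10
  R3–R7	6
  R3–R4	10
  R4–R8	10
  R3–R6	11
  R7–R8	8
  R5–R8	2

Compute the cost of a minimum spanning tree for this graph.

25

Sort edges by weight, then run Kruskal:
R8–R9 (1): add — endpoints in different components.
R5–R8 (2): add — endpoints in different components.
R6–R7 (3): add — endpoints in different components.
R7–R9 (3): add — endpoints in different components.
R3–R7 (6): add — endpoints in different components.
R7–R8 (8): skip — R8 and R7 already connected.
R3–R4 (10): add — endpoints in different components.
MST edges: R8–R9, R5–R8, R6–R7, R7–R9, R3–R7, R3–R4; total weight 1+2+3+3+6+10 = 25.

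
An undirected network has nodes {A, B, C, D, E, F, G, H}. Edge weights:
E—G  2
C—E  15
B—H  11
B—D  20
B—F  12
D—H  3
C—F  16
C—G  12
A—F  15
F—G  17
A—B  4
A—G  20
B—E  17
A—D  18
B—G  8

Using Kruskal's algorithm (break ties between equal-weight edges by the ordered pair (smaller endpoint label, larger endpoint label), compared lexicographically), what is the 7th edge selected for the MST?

C-G

Kruskal's algorithm — process edges by increasing weight (ties by edge label):
E—G (2): add — endpoints in different components.
D—H (3): add — endpoints in different components.
A—B (4): add — endpoints in different components.
B—G (8): add — endpoints in different components.
B—H (11): add — endpoints in different components.
B—F (12): add — endpoints in different components.
C—G (12): add — endpoints in different components.
The 7th edge added is C—G.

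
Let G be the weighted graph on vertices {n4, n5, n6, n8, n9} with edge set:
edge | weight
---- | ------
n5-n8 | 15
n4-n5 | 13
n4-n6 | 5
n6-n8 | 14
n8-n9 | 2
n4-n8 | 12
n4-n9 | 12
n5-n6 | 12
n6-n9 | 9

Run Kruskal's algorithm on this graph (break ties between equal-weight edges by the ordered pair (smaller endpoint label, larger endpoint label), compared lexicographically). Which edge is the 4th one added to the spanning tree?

n5-n6

Kruskal: consider edges lightest-first.
n8-n9 (2): add. Components now {n6} {n8,n9} {n4} {n5}
n4-n6 (5): add. Components now {n4,n6} {n8,n9} {n5}
n6-n9 (9): add. Components now {n4,n6,n8,n9} {n5}
n4-n8 (12): skip — n4 and n8 already connected.
n4-n9 (12): skip — n9 and n4 already connected.
n5-n6 (12): add. Components now {n4,n5,n6,n8,n9}
The 4th edge added is n5-n6.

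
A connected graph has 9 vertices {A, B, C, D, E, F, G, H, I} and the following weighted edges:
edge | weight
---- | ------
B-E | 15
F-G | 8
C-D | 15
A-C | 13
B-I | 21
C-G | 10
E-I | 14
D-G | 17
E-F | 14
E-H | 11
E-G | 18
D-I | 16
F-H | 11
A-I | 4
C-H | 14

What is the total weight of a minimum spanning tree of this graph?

Grow the tree from C using Prim:
Step 1: cheapest edge leaving the tree is C-G (10); add G.
Step 2: cheapest edge leaving the tree is F-G (8); add F.
Step 3: cheapest edge leaving the tree is F-H (11); add H.
Step 4: cheapest edge leaving the tree is E-H (11); add E.
Step 5: cheapest edge leaving the tree is A-C (13); add A.
Step 6: cheapest edge leaving the tree is A-I (4); add I.
Step 7: cheapest edge leaving the tree is B-E (15); add B.
Step 8: cheapest edge leaving the tree is C-D (15); add D.
MST edges: C-G, F-G, F-H, E-H, A-C, A-I, B-E, C-D; total weight 10+8+11+11+13+4+15+15 = 87.

87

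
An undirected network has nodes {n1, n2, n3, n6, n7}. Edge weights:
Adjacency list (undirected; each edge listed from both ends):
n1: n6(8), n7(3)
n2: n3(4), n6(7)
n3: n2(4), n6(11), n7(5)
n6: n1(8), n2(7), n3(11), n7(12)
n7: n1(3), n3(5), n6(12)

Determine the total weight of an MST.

Kruskal: consider edges lightest-first.
n1 n7 (3): add. Components now {n1,n7} {n2} {n3} {n6}
n2 n3 (4): add. Components now {n1,n7} {n2,n3} {n6}
n3 n7 (5): add. Components now {n1,n2,n3,n7} {n6}
n2 n6 (7): add. Components now {n1,n2,n3,n6,n7}
MST edges: n1 n7, n2 n3, n3 n7, n2 n6; total weight 3+4+5+7 = 19.

19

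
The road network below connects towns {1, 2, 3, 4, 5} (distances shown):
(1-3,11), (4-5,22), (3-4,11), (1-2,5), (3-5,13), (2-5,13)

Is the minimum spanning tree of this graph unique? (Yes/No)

No

Kruskal: consider edges lightest-first.
1-2 (5): add — endpoints in different components.
1-3 (11): add — endpoints in different components.
3-4 (11): add — endpoints in different components.
2-5 (13): add — endpoints in different components.
Non-tree edge 3-5 has weight 13, equal to the heaviest edge on its tree cycle — swapping gives another MST of the same weight. Not unique.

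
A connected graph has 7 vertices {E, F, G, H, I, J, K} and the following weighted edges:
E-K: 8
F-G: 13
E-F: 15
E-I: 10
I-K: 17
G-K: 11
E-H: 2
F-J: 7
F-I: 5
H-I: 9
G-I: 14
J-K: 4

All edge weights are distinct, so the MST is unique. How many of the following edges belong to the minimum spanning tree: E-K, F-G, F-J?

2

Sort edges by weight, then run Kruskal:
E-H (2): add — endpoints in different components.
J-K (4): add — endpoints in different components.
F-I (5): add — endpoints in different components.
F-J (7): add — endpoints in different components.
E-K (8): add — endpoints in different components.
H-I (9): skip — H and I already connected.
E-I (10): skip — E and I already connected.
G-K (11): add — endpoints in different components.
MST edge set: {E-H, J-K, F-I, F-J, E-K, G-K}.
Of the listed edges, {E-K, F-J} are in the MST → 2.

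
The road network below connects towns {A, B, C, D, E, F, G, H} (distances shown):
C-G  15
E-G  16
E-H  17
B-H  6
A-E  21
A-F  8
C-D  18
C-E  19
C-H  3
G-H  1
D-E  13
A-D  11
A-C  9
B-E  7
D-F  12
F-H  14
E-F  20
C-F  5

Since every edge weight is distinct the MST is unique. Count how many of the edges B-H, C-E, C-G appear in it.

Sort edges by weight, then run Kruskal:
G-H (1): add — endpoints in different components.
C-H (3): add — endpoints in different components.
C-F (5): add — endpoints in different components.
B-H (6): add — endpoints in different components.
B-E (7): add — endpoints in different components.
A-F (8): add — endpoints in different components.
A-C (9): skip — A and C already connected.
A-D (11): add — endpoints in different components.
MST edge set: {G-H, C-H, C-F, B-H, B-E, A-F, A-D}.
Of the listed edges, {B-H} are in the MST → 1.

1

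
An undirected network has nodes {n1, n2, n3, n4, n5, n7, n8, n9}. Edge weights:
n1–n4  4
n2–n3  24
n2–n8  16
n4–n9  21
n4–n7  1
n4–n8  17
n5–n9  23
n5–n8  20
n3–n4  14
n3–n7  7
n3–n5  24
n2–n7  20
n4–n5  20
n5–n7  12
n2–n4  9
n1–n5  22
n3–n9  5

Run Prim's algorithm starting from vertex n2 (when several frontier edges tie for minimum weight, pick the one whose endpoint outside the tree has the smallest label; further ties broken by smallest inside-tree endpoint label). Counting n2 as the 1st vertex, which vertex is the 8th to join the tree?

n8

Prim, starting at n2.
Step 1: cheapest edge leaving the tree is n2–n4 (9); add n4.
Step 2: cheapest edge leaving the tree is n4–n7 (1); add n7.
Step 3: cheapest edge leaving the tree is n1–n4 (4); add n1.
Step 4: cheapest edge leaving the tree is n3–n7 (7); add n3.
Step 5: cheapest edge leaving the tree is n3–n9 (5); add n9.
Step 6: cheapest edge leaving the tree is n5–n7 (12); add n5.
Step 7: cheapest edge leaving the tree is n2–n8 (16); add n8.
Vertex order: n2, n4, n7, n1, n3, n9, n5, n8. The 8th vertex is n8.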